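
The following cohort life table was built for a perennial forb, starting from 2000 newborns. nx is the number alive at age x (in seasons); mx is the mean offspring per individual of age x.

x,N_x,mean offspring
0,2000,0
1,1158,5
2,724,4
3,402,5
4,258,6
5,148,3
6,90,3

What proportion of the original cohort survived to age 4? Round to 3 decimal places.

l_4 = n_4/n_0 = 258/2000 = 0.129 → 0.129

0.129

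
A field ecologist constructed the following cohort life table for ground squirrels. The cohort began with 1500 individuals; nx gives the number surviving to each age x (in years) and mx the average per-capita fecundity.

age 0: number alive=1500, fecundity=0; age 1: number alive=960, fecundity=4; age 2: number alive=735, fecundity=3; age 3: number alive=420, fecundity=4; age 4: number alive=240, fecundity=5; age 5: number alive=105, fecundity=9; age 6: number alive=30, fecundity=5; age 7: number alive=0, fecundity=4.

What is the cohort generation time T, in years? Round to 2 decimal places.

lx = nx/n0 = nx/1500: 1, 0.64, 0.49, 0.28, 0.16, 0.07, 0.02, 0
lx·mx: 0, 2.56, 1.47, 1.12, 0.8, 0.63, 0.1, 0 → R0 = 6.68
x·lx·mx: 0, 2.56, 2.94, 3.36, 3.2, 3.15, 0.6, 0 → Σ = 15.81
T = 15.81 / 6.68 = 2.366766… → 2.37

2.37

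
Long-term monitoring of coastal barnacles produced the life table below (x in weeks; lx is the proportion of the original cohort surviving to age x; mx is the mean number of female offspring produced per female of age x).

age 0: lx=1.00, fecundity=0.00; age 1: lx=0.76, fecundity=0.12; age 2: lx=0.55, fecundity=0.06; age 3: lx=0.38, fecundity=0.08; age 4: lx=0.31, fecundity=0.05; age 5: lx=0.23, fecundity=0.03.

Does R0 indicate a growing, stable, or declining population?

declining

R0 = Σ lx·mx = 0 + 0.0912 + 0.033 + 0.0304 + 0.0155 + 0.0069 = 0.177
R0 < 1, so the population is declining.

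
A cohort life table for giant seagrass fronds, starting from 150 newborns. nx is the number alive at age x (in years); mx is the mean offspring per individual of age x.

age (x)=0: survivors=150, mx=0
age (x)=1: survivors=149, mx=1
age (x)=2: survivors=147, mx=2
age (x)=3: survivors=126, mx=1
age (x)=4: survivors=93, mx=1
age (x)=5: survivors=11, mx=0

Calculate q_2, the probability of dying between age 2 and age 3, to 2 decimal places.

lx = nx/n0 = nx/150: 1, 0.99333…, 0.98, 0.84, 0.62, 0.07333…
q_2 = (l_2 − l_3) / l_2 = (0.98 − 0.84) / 0.98
     = 0.14 / 0.98 = 0.142857… → 0.14

0.14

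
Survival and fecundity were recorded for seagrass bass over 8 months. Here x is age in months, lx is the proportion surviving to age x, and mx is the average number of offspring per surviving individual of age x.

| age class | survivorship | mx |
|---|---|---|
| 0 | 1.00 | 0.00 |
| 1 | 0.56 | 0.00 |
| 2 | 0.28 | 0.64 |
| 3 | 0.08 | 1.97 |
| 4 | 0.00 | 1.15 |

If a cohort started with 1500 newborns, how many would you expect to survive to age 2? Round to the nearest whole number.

420

Expected survivors = N0 · l_2 = 1500 × 0.28 = 420 → 420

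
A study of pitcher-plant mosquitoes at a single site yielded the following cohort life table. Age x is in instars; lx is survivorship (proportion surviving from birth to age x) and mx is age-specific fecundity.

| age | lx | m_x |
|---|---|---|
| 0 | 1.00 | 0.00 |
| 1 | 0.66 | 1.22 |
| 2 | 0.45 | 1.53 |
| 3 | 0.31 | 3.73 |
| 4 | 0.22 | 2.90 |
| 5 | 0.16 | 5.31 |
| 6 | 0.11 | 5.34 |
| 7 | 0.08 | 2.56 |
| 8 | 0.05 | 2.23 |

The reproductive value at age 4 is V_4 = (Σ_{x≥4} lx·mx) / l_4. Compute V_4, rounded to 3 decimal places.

lx·mx for x ≥ 4: 0.638, 0.8496, 0.5874, 0.2048, 0.1115 → sum = 2.3913
V_4 = 2.3913 / l_4 = 2.3913 / 0.22 = 10.869545… → 10.870

10.870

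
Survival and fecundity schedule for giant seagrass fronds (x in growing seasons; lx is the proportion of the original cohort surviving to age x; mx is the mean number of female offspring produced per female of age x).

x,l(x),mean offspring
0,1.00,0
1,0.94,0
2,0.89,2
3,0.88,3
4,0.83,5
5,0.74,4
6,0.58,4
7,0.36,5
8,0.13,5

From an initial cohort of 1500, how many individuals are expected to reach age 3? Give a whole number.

Expected survivors = N0 · l_3 = 1500 × 0.88 = 1320 → 1320

1320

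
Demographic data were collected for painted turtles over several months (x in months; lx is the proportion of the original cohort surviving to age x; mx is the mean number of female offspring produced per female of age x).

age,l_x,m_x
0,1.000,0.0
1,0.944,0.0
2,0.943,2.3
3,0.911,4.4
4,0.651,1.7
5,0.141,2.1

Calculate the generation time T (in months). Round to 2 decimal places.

2.94

lx·mx: 0, 0, 2.1689, 4.0084, 1.1067, 0.2961 → R0 = 7.5801
x·lx·mx: 0, 0, 4.3378, 12.0252, 4.4268, 1.4805 → Σ = 22.2703
T = 22.2703 / 7.5801 = 2.937996… → 2.94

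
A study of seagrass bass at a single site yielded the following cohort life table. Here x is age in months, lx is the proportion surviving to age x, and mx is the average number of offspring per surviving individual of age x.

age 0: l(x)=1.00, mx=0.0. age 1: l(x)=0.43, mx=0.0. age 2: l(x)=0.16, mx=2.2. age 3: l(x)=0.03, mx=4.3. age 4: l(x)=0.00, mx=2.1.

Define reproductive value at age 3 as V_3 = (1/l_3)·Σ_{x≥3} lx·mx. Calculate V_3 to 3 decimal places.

lx·mx for x ≥ 3: 0.129, 0 → sum = 0.129
V_3 = 0.129 / l_3 = 0.129 / 0.03 = 4.3 → 4.300

4.300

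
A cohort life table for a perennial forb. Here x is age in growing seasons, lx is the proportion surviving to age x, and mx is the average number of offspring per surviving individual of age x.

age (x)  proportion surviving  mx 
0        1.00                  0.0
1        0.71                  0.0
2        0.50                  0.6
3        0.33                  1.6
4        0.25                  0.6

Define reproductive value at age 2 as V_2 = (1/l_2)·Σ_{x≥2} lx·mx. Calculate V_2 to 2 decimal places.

lx·mx for x ≥ 2: 0.3, 0.528, 0.15 → sum = 0.978
V_2 = 0.978 / l_2 = 0.978 / 0.5 = 1.956 → 1.96

1.96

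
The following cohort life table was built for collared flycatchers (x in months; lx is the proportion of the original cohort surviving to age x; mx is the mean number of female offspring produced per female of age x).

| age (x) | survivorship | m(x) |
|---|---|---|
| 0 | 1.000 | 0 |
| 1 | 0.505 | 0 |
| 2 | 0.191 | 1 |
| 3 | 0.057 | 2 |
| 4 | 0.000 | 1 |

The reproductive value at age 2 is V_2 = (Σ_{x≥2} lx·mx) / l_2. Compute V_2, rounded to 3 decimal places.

lx·mx for x ≥ 2: 0.191, 0.114, 0 → sum = 0.305
V_2 = 0.305 / l_2 = 0.305 / 0.191 = 1.596859… → 1.597

1.597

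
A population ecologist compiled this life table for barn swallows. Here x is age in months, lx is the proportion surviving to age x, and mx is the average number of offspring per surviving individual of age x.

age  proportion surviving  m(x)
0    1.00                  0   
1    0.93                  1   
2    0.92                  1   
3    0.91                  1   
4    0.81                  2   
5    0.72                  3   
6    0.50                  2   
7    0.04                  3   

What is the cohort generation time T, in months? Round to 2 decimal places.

3.87

lx·mx: 0, 0.93, 0.92, 0.91, 1.62, 2.16, 1, 0.12 → R0 = 7.66
x·lx·mx: 0, 0.93, 1.84, 2.73, 6.48, 10.8, 6, 0.84 → Σ = 29.62
T = 29.62 / 7.66 = 3.866841… → 3.87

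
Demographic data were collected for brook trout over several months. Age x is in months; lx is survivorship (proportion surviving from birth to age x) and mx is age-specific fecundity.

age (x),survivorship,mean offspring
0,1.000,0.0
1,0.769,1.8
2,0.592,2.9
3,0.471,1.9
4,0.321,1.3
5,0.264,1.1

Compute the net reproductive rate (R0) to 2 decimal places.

4.70

lx·mx by age: 0, 1.3842, 1.7168, 0.8949, 0.4173, 0.2904
R0 = Σ lx·mx = 4.7036 → 4.70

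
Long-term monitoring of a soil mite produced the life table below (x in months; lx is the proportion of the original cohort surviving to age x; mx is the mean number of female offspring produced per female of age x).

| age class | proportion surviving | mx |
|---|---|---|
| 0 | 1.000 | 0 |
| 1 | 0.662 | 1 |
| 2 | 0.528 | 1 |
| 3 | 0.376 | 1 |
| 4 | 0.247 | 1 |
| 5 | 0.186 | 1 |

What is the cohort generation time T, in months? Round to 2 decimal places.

2.38

lx·mx: 0, 0.662, 0.528, 0.376, 0.247, 0.186 → R0 = 1.999
x·lx·mx: 0, 0.662, 1.056, 1.128, 0.988, 0.93 → Σ = 4.764
T = 4.764 / 1.999 = 2.383192… → 2.38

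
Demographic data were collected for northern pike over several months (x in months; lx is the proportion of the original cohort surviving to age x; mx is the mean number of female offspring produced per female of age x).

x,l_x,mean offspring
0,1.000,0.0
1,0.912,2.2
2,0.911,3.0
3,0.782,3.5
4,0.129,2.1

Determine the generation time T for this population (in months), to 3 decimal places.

lx·mx: 0, 2.0064, 2.733, 2.737, 0.2709 → R0 = 7.7473
x·lx·mx: 0, 2.0064, 5.466, 8.211, 1.0836 → Σ = 16.767
T = 16.767 / 7.7473 = 2.164238… → 2.164

2.164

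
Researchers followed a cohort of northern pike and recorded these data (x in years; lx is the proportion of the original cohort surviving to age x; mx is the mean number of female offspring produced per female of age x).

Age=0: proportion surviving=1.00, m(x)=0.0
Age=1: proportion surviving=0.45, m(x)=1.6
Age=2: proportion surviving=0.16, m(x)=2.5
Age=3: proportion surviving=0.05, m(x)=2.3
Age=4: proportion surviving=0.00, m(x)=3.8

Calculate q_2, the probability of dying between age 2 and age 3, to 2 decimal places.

q_2 = (l_2 − l_3) / l_2 = (0.16 − 0.05) / 0.16
     = 0.11 / 0.16 = 0.6875 → 0.69

0.69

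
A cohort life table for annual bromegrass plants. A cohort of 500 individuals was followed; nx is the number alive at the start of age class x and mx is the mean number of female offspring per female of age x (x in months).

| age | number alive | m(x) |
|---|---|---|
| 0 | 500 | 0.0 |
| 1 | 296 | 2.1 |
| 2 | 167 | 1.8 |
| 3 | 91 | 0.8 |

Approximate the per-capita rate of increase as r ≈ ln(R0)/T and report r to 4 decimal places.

0.4751

lx = nx/n0 = nx/500: 1, 0.592, 0.334, 0.182
R0 = Σ lx·mx = 0 + 1.2432 + 0.6012 + 0.1456 = 1.99
Σ x·lx·mx = 2.8824; T = 2.8824/1.99 = 1.44844…
r ≈ ln(R0)/T = ln(1.99)/1.44844… = 0.475086… → 0.4751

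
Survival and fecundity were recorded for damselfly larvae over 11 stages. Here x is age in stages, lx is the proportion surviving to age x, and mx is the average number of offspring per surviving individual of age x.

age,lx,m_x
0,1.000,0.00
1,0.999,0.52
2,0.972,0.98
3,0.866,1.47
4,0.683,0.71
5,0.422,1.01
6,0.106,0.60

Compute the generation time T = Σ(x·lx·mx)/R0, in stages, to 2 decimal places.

2.88

lx·mx: 0, 0.51948, 0.95256, 1.27302, 0.48493, 0.42622, 0.0636 → R0 = 3.71981
x·lx·mx: 0, 0.51948, 1.90512, 3.81906, 1.93972, 2.1311, 0.3816 → Σ = 10.69608
T = 10.69608 / 3.71981 = 2.875437… → 2.88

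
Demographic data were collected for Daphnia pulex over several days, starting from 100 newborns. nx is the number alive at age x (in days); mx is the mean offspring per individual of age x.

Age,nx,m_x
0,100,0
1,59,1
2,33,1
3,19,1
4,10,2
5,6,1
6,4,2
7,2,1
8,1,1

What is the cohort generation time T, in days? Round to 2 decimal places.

lx = nx/n0 = nx/100: 1, 0.59, 0.33, 0.19, 0.1, 0.06, 0.04, 0.02, 0.01
lx·mx: 0, 0.59, 0.33, 0.19, 0.2, 0.06, 0.08, 0.02, 0.01 → R0 = 1.48
x·lx·mx: 0, 0.59, 0.66, 0.57, 0.8, 0.3, 0.48, 0.14, 0.08 → Σ = 3.62
T = 3.62 / 1.48 = 2.445946… → 2.45

2.45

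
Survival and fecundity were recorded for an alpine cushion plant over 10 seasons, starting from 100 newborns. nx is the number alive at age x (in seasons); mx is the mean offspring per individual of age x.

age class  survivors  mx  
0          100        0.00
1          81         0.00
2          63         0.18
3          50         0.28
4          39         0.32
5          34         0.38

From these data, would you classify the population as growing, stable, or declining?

declining

lx = nx/n0 = nx/100: 1, 0.81, 0.63, 0.5, 0.39, 0.34
R0 = Σ lx·mx = 0 + 0 + 0.1134 + 0.14 + 0.1248 + 0.1292 = 0.5074
R0 < 1, so the population is declining.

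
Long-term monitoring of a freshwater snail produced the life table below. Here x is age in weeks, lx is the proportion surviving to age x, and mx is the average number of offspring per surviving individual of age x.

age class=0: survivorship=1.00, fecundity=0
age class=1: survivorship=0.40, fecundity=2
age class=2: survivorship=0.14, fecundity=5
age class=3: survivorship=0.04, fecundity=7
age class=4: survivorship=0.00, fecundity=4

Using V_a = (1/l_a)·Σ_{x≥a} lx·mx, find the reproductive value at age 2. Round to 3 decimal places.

lx·mx for x ≥ 2: 0.7, 0.28, 0 → sum = 0.98
V_2 = 0.98 / l_2 = 0.98 / 0.14 = 7 → 7.000

7.000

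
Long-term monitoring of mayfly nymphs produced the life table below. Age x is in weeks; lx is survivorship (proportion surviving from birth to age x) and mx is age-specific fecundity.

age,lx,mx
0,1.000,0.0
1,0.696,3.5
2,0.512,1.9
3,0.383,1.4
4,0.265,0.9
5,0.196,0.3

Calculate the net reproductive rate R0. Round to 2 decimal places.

4.24

lx·mx by age: 0, 2.436, 0.9728, 0.5362, 0.2385, 0.0588
R0 = Σ lx·mx = 4.2423 → 4.24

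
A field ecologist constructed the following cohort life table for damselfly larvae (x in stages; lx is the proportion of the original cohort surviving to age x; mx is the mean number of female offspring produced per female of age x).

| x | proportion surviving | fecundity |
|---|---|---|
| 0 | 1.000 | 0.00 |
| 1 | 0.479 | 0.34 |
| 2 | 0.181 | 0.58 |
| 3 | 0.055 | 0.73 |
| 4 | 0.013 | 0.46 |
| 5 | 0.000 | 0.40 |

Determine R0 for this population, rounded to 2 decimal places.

lx·mx by age: 0, 0.16286, 0.10498, 0.04015, 0.00598, 0
R0 = Σ lx·mx = 0.31397 → 0.31

0.31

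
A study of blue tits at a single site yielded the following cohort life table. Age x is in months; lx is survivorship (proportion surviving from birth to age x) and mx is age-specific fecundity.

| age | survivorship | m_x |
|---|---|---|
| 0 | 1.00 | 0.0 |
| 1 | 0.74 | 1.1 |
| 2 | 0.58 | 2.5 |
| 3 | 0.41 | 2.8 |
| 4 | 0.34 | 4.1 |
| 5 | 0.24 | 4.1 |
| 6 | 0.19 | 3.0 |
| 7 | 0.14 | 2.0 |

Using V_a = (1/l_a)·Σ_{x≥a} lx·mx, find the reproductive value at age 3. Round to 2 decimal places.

10.67

lx·mx for x ≥ 3: 1.148, 1.394, 0.984, 0.57, 0.28 → sum = 4.376
V_3 = 4.376 / l_3 = 4.376 / 0.41 = 10.673171… → 10.67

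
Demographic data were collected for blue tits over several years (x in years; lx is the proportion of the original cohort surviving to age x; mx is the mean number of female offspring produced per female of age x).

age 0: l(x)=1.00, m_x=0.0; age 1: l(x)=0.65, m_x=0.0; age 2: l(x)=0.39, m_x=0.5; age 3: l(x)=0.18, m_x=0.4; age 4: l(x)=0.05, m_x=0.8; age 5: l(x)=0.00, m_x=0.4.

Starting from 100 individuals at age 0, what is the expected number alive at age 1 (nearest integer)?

Expected survivors = N0 · l_1 = 100 × 0.65 = 65 → 65

65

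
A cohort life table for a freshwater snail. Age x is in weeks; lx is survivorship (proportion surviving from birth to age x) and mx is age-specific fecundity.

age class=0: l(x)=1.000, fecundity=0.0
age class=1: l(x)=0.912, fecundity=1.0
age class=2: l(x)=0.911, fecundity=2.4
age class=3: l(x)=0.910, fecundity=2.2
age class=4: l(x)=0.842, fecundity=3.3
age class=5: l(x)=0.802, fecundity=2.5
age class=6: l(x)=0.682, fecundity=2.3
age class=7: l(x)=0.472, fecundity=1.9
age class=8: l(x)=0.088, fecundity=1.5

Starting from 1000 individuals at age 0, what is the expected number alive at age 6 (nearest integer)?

Expected survivors = N0 · l_6 = 1000 × 0.682 = 682 → 682

682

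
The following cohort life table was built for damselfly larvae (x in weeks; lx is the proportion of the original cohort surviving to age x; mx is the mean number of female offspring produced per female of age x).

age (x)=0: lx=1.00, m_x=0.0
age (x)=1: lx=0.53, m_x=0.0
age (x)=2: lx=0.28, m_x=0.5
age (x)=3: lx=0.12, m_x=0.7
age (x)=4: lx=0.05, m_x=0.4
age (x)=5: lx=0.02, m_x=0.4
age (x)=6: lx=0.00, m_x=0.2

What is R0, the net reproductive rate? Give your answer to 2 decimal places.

0.25

lx·mx by age: 0, 0, 0.14, 0.084, 0.02, 0.008, 0
R0 = Σ lx·mx = 0.252 → 0.25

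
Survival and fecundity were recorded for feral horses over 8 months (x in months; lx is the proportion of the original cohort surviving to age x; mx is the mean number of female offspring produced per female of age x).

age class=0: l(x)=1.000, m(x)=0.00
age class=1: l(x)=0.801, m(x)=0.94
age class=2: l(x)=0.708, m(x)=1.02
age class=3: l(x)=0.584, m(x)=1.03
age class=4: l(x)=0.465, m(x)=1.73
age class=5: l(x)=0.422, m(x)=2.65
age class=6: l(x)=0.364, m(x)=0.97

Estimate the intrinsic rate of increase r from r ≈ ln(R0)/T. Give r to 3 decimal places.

R0 = Σ lx·mx = 0 + 0.75294 + 0.72216 + 0.60152 + 0.80445 + 1.1183 + 0.35308 = 4.35245
Σ x·lx·mx = 14.9296; T = 14.9296/4.35245 = 3.43016…
r ≈ ln(R0)/T = ln(4.35245)/3.43016… = 0.42877… → 0.429

0.429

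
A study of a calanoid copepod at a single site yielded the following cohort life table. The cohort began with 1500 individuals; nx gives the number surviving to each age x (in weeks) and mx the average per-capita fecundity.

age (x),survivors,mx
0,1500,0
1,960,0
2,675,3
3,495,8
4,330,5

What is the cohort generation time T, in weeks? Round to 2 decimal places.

lx = nx/n0 = nx/1500: 1, 0.64, 0.45, 0.33, 0.22
lx·mx: 0, 0, 1.35, 2.64, 1.1 → R0 = 5.09
x·lx·mx: 0, 0, 2.7, 7.92, 4.4 → Σ = 15.02
T = 15.02 / 5.09 = 2.950884… → 2.95

2.95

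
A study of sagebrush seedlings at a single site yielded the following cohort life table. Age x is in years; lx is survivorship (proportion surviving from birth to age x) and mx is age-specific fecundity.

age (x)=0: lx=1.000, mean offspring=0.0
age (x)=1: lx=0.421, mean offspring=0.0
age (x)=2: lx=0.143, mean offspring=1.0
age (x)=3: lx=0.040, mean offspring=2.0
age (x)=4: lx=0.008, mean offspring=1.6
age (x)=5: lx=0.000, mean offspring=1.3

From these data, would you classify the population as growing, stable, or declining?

R0 = Σ lx·mx = 0 + 0 + 0.143 + 0.08 + 0.0128 + 0 = 0.2358
R0 < 1, so the population is declining.

declining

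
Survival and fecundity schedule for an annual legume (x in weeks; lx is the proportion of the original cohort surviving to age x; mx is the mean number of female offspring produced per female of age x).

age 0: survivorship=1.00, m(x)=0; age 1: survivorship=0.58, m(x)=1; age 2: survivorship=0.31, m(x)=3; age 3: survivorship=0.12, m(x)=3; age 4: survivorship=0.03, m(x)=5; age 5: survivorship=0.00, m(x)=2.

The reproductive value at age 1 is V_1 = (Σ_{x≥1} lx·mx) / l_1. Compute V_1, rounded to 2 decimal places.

lx·mx for x ≥ 1: 0.58, 0.93, 0.36, 0.15, 0 → sum = 2.02
V_1 = 2.02 / l_1 = 2.02 / 0.58 = 3.482759… → 3.48

3.48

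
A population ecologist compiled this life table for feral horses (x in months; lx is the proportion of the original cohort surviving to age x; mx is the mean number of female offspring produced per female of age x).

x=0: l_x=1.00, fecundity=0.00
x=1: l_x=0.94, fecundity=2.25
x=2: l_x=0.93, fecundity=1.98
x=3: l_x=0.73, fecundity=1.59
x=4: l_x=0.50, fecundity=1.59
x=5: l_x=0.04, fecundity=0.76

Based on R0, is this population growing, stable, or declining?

R0 = Σ lx·mx = 0 + 2.115 + 1.8414 + 1.1607 + 0.795 + 0.0304 = 5.9425
R0 > 1, so the population is growing.

growing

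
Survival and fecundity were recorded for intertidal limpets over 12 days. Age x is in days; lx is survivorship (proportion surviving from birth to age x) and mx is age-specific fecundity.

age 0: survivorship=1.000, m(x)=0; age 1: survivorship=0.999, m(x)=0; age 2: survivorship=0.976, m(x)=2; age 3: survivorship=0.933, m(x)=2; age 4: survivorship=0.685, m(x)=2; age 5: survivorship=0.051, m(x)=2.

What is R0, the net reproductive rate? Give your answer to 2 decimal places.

5.29

lx·mx by age: 0, 0, 1.952, 1.866, 1.37, 0.102
R0 = Σ lx·mx = 5.29 → 5.29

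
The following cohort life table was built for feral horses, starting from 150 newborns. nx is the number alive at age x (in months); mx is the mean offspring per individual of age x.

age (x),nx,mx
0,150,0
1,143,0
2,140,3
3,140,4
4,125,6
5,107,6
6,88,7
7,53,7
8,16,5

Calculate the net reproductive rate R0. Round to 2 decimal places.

lx = nx/n0 = nx/150: 1, 0.95333…, 0.93333…, 0.93333…, 0.83333…, 0.71333…, 0.58667…, 0.35333…, 0.10667…
lx·mx by age: 0, 0, 2.8…, 3.733333…, 5…, 4.28…, 4.106667…, 2.473333…, 0.533333…
R0 = Σ lx·mx = 22.926667… → 22.93

22.93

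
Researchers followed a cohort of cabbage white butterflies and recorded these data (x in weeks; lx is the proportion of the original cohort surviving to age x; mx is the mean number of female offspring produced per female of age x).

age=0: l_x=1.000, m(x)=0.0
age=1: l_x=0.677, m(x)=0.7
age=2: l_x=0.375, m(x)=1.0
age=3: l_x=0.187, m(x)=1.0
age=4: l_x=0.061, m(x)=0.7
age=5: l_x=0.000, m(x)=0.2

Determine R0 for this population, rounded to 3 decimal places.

lx·mx by age: 0, 0.4739, 0.375, 0.187, 0.0427, 0
R0 = Σ lx·mx = 1.0786 → 1.079

1.079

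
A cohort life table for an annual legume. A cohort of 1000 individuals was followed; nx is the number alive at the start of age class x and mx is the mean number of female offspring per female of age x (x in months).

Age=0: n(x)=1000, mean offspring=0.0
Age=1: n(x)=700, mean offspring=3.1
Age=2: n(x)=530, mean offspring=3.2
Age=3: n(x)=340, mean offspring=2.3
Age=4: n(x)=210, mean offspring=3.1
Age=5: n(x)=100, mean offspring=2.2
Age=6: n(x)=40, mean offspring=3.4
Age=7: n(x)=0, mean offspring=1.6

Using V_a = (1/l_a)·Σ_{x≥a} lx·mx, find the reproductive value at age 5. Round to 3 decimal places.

lx = nx/n0 = nx/1000: 1, 0.7, 0.53, 0.34, 0.21, 0.1, 0.04, 0
lx·mx for x ≥ 5: 0.22, 0.136, 0 → sum = 0.356
V_5 = 0.356 / l_5 = 0.356 / 0.1 = 3.56 → 3.560

3.560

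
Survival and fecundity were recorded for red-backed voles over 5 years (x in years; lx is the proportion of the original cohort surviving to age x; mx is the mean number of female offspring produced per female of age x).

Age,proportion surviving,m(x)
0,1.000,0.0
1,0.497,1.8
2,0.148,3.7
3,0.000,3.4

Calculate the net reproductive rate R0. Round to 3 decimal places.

1.442

lx·mx by age: 0, 0.8946, 0.5476, 0
R0 = Σ lx·mx = 1.4422 → 1.442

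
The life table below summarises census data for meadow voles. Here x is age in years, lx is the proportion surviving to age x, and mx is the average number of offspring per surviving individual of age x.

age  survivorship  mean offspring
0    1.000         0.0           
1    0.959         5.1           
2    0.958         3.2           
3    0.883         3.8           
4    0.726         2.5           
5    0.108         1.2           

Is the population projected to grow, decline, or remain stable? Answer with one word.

growing

R0 = Σ lx·mx = 0 + 4.8909 + 3.0656 + 3.3554 + 1.815 + 0.1296 = 13.2565
R0 > 1, so the population is growing.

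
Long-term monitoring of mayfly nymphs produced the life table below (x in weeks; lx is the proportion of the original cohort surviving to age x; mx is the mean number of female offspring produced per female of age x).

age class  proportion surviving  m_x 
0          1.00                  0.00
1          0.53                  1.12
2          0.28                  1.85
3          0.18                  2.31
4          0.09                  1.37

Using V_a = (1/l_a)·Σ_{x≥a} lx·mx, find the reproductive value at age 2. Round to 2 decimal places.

lx·mx for x ≥ 2: 0.518, 0.4158, 0.1233 → sum = 1.0571
V_2 = 1.0571 / l_2 = 1.0571 / 0.28 = 3.775357… → 3.78

3.78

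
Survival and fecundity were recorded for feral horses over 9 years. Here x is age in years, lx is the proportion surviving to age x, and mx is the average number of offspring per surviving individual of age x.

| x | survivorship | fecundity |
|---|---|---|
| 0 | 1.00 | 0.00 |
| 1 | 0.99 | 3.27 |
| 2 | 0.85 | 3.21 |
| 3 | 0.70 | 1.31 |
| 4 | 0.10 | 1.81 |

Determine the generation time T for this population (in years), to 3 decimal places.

lx·mx: 0, 3.2373, 2.7285, 0.917, 0.181 → R0 = 7.0638
x·lx·mx: 0, 3.2373, 5.457, 2.751, 0.724 → Σ = 12.1693
T = 12.1693 / 7.0638 = 1.72277… → 1.723

1.723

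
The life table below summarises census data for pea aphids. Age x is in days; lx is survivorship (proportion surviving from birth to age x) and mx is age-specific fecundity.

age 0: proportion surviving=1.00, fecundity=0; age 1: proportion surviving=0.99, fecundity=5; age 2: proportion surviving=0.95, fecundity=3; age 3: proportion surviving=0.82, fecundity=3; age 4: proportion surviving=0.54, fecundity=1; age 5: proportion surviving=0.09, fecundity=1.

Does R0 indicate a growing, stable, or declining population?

growing

R0 = Σ lx·mx = 0 + 4.95 + 2.85 + 2.46 + 0.54 + 0.09 = 10.89
R0 > 1, so the population is growing.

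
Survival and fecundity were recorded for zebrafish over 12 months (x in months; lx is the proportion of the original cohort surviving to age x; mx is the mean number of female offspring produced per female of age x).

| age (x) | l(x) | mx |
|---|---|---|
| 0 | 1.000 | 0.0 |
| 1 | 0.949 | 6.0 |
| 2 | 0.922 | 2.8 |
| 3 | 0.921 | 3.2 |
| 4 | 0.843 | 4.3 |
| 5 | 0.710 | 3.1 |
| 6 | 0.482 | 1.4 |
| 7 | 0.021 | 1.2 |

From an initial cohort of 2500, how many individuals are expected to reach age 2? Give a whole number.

2305

Expected survivors = N0 · l_2 = 2500 × 0.922 = 2305 → 2305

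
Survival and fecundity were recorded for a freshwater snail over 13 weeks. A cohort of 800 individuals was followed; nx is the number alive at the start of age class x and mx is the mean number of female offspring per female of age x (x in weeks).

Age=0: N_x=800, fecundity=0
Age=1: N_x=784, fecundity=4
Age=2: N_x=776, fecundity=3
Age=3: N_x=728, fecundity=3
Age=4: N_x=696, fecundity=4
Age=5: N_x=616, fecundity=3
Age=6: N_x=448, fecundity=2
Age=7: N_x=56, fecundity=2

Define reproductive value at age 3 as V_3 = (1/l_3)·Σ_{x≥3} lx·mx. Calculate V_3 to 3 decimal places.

lx = nx/n0 = nx/800: 1, 0.98, 0.97, 0.91, 0.87, 0.77, 0.56, 0.07
lx·mx for x ≥ 3: 2.73, 3.48, 2.31, 1.12, 0.14 → sum = 9.78
V_3 = 9.78 / l_3 = 9.78 / 0.91 = 10.747253… → 10.747

10.747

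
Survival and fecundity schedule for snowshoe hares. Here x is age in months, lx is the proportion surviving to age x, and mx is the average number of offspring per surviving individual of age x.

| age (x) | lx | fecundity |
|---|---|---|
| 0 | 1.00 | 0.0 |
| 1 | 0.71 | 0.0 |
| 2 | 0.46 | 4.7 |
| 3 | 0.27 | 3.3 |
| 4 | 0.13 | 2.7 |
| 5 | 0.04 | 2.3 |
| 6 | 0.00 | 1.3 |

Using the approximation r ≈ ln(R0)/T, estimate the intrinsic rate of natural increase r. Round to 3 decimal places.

0.494

R0 = Σ lx·mx = 0 + 0 + 2.162 + 0.891 + 0.351 + 0.092 + 0 = 3.496
Σ x·lx·mx = 8.861; T = 8.861/3.496 = 2.53461…
r ≈ ln(R0)/T = ln(3.496)/2.53461… = 0.49381… → 0.494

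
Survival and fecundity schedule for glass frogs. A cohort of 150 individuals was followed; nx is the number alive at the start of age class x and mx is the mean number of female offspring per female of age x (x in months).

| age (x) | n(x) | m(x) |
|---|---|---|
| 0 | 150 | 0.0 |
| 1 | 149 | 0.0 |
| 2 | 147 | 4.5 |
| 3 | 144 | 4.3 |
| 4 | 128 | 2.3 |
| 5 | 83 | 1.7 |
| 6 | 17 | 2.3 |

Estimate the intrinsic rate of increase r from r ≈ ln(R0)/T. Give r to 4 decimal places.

lx = nx/n0 = nx/150: 1, 0.99333…, 0.98, 0.96, 0.85333…, 0.55333…, 0.11333…
R0 = Σ lx·mx = 0 + 0 + 4.41 + 4.128 + 1.96267… + 0.94067… + 0.26067… = 11.702…
Σ x·lx·mx = 35.322…; T = 35.322…/11.702… = 3.01846…
r ≈ ln(R0)/T = ln(11.702…)/3.01846… = 0.814906… → 0.8149

0.8149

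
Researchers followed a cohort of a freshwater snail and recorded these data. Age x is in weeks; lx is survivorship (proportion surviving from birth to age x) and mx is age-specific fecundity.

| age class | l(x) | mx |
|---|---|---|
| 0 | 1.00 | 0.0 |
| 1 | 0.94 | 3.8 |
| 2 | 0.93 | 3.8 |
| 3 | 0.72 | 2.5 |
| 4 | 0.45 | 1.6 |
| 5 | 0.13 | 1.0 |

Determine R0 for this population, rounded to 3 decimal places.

9.756

lx·mx by age: 0, 3.572, 3.534, 1.8, 0.72, 0.13
R0 = Σ lx·mx = 9.756 → 9.756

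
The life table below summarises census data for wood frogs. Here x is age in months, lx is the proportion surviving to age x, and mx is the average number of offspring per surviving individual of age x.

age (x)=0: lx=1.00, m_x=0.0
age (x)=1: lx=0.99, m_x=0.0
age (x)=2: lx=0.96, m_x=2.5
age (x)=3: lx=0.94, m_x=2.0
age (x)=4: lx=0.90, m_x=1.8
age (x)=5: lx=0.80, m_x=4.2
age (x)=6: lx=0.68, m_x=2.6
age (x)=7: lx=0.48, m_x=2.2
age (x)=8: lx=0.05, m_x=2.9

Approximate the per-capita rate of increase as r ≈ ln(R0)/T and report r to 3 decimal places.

0.579

R0 = Σ lx·mx = 0 + 0 + 2.4 + 1.88 + 1.62 + 3.36 + 1.768 + 1.056 + 0.145 = 12.229
Σ x·lx·mx = 52.88; T = 52.88/12.229 = 4.32415…
r ≈ ln(R0)/T = ln(12.229)/4.32415… = 0.57903… → 0.579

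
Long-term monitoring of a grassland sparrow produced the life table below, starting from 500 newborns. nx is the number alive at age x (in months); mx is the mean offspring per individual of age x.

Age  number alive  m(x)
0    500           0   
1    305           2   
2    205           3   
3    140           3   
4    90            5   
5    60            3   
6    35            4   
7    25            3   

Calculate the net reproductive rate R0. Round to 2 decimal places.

lx = nx/n0 = nx/500: 1, 0.61, 0.41, 0.28, 0.18, 0.12, 0.07, 0.05
lx·mx by age: 0, 1.22, 1.23, 0.84, 0.9, 0.36, 0.28, 0.15
R0 = Σ lx·mx = 4.98 → 4.98

4.98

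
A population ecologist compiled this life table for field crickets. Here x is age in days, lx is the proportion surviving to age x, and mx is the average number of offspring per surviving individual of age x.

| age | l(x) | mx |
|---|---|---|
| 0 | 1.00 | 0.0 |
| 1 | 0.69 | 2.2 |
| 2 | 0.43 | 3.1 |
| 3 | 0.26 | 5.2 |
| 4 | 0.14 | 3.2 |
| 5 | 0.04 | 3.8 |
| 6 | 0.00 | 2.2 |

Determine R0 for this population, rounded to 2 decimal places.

4.80

lx·mx by age: 0, 1.518, 1.333, 1.352, 0.448, 0.152, 0
R0 = Σ lx·mx = 4.803 → 4.80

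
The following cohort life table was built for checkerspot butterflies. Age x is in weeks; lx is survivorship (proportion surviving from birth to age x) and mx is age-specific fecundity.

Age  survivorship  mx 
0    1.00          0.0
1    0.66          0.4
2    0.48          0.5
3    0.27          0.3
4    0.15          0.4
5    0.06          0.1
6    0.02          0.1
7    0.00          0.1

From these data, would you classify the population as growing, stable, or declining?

declining

R0 = Σ lx·mx = 0 + 0.264 + 0.24 + 0.081 + 0.06 + 0.006 + 0.002 + 0 = 0.653
R0 < 1, so the population is declining.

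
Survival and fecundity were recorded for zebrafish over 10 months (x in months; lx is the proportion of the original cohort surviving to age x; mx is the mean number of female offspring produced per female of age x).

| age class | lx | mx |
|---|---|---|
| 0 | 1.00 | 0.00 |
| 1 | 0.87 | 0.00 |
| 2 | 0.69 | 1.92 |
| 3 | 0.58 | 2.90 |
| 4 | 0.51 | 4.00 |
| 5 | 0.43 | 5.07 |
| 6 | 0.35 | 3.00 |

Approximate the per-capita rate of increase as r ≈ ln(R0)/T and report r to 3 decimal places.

0.529

R0 = Σ lx·mx = 0 + 0 + 1.3248 + 1.682 + 2.04 + 2.1801 + 1.05 = 8.2769
Σ x·lx·mx = 33.0561; T = 33.0561/8.2769 = 3.99378…
r ≈ ln(R0)/T = ln(8.2769)/3.99378… = 0.52919… → 0.529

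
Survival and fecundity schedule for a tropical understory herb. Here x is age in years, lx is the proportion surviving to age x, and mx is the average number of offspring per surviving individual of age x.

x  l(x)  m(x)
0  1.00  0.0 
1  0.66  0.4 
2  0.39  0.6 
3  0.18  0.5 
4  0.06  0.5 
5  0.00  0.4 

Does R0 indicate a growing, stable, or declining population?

R0 = Σ lx·mx = 0 + 0.264 + 0.234 + 0.09 + 0.03 + 0 = 0.618
R0 < 1, so the population is declining.

declining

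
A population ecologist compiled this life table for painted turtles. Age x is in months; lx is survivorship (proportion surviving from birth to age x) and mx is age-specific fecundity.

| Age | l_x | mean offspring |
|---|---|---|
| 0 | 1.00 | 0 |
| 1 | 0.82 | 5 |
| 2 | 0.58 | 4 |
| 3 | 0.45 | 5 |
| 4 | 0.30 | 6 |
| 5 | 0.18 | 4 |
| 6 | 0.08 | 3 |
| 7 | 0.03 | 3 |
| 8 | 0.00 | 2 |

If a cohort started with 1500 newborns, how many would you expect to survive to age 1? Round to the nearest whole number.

Expected survivors = N0 · l_1 = 1500 × 0.82 = 1230 → 1230

1230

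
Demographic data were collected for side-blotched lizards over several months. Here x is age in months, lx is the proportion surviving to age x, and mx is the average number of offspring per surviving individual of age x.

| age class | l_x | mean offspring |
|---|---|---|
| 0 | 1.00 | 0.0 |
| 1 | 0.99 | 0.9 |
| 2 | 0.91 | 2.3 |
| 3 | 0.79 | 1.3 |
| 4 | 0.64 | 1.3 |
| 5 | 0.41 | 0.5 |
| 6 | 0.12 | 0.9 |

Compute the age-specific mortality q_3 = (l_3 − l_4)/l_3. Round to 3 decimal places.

q_3 = (l_3 − l_4) / l_3 = (0.79 − 0.64) / 0.79
     = 0.15 / 0.79 = 0.189873… → 0.190

0.190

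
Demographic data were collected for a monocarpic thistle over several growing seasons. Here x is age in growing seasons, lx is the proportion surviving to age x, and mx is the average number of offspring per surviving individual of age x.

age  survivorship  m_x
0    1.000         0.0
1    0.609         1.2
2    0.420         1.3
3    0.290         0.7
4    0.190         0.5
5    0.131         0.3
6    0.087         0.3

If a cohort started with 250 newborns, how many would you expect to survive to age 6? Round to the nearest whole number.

22

Expected survivors = N0 · l_6 = 250 × 0.087 = 21.75 → 22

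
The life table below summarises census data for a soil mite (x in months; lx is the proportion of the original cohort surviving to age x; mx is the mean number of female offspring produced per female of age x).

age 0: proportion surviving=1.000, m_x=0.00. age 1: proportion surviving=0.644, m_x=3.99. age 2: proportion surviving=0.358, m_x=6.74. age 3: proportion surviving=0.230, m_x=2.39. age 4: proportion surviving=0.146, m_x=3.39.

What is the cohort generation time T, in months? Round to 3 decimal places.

1.829

lx·mx: 0, 2.56956, 2.41292, 0.5497, 0.49494 → R0 = 6.02712
x·lx·mx: 0, 2.56956, 4.82584, 1.6491, 1.97976 → Σ = 11.02426
T = 11.02426 / 6.02712 = 1.829109… → 1.829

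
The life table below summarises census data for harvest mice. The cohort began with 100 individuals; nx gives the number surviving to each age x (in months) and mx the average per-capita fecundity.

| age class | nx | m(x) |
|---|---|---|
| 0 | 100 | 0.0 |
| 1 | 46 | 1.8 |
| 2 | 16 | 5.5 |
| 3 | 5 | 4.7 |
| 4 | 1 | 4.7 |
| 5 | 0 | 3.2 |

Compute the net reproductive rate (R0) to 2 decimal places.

lx = nx/n0 = nx/100: 1, 0.46, 0.16, 0.05, 0.01, 0
lx·mx by age: 0, 0.828, 0.88, 0.235, 0.047, 0
R0 = Σ lx·mx = 1.99 → 1.99

1.99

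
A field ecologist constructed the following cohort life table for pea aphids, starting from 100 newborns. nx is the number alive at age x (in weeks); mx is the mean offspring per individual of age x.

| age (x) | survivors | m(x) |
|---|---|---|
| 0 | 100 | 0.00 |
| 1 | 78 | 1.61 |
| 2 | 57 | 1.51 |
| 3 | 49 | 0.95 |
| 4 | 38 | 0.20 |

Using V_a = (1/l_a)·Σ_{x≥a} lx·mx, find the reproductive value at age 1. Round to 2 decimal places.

lx = nx/n0 = nx/100: 1, 0.78, 0.57, 0.49, 0.38
lx·mx for x ≥ 1: 1.2558, 0.8607, 0.4655, 0.076 → sum = 2.658
V_1 = 2.658 / l_1 = 2.658 / 0.78 = 3.407692… → 3.41

3.41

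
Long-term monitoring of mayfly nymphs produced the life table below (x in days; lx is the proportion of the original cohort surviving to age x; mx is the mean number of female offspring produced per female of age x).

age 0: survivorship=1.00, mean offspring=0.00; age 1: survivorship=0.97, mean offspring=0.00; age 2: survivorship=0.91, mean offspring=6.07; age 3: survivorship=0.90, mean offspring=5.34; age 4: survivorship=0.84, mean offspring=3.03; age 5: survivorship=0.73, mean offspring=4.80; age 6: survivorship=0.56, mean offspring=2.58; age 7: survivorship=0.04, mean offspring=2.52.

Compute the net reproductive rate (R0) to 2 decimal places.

17.92

lx·mx by age: 0, 0, 5.5237, 4.806, 2.5452, 3.504, 1.4448, 0.1008
R0 = Σ lx·mx = 17.9245 → 17.92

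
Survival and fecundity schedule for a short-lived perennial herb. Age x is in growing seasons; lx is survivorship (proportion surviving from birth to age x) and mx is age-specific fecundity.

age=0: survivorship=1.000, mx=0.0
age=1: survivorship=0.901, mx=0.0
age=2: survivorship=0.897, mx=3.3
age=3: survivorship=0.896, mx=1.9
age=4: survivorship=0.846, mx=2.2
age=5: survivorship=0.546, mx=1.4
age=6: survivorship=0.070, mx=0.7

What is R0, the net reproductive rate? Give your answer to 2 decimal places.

lx·mx by age: 0, 0, 2.9601, 1.7024, 1.8612, 0.7644, 0.049
R0 = Σ lx·mx = 7.3371 → 7.34

7.34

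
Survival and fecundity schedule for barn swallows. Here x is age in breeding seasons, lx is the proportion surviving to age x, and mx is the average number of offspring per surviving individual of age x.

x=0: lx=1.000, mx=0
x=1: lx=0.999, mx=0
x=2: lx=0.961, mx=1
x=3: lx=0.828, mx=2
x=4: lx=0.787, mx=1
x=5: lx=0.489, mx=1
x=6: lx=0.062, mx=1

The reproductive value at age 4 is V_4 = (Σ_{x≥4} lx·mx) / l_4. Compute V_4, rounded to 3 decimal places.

1.700

lx·mx for x ≥ 4: 0.787, 0.489, 0.062 → sum = 1.338
V_4 = 1.338 / l_4 = 1.338 / 0.787 = 1.700127… → 1.700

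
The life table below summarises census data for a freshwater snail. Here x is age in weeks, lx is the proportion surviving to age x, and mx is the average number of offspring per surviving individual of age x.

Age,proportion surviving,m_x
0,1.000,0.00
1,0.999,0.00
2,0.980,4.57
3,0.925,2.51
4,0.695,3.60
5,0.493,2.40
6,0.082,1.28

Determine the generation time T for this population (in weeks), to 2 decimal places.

lx·mx: 0, 0, 4.4786, 2.32175, 2.502, 1.1832, 0.10496 → R0 = 10.59051
x·lx·mx: 0, 0, 8.9572, 6.96525, 10.008, 5.916, 0.62976 → Σ = 32.47621
T = 32.47621 / 10.59051 = 3.066539… → 3.07

3.07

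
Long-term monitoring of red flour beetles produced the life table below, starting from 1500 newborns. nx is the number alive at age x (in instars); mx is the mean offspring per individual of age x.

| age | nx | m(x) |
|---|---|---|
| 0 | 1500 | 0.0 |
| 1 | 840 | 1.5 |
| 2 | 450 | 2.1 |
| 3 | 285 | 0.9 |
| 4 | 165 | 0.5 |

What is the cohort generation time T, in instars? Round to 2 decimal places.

lx = nx/n0 = nx/1500: 1, 0.56, 0.3, 0.19, 0.11
lx·mx: 0, 0.84, 0.63, 0.171, 0.055 → R0 = 1.696
x·lx·mx: 0, 0.84, 1.26, 0.513, 0.22 → Σ = 2.833
T = 2.833 / 1.696 = 1.670401… → 1.67

1.67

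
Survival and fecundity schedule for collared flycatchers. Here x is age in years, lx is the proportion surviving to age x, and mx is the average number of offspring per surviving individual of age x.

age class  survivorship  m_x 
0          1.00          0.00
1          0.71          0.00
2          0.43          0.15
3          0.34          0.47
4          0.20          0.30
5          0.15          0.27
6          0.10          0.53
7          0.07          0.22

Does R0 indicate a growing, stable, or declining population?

R0 = Σ lx·mx = 0 + 0 + 0.0645 + 0.1598 + 0.06 + 0.0405 + 0.053 + 0.0154 = 0.3932
R0 < 1, so the population is declining.

declining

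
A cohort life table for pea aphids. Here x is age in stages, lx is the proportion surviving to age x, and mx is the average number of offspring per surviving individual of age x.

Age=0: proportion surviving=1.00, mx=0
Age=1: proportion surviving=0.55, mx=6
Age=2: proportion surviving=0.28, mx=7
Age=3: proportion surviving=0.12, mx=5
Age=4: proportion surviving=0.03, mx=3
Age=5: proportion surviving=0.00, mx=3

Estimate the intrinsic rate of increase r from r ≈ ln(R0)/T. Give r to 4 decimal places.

R0 = Σ lx·mx = 0 + 3.3 + 1.96 + 0.6 + 0.09 + 0 = 5.95
Σ x·lx·mx = 9.38; T = 9.38/5.95 = 1.57647…
r ≈ ln(R0)/T = ln(5.95)/1.57647… = 1.131256… → 1.1313

1.1313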